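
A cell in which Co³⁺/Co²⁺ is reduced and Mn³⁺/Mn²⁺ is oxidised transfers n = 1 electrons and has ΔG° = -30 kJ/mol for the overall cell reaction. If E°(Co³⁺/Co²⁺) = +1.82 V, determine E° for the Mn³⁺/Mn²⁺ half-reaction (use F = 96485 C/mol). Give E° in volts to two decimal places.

E°cell = −ΔG°/(nF) = −(-30×10³)/((1)(96485)) = +0.311 V.
Since Co³⁺/Co²⁺ is the cathode and Mn³⁺/Mn²⁺ the anode, E°cell = E°(Co³⁺/Co²⁺) − E°(Mn³⁺/Mn²⁺).
So E°(Mn³⁺/Mn²⁺) = E°(Co³⁺/Co²⁺) − E°cell = (+1.82) − (+0.311) = +1.51 V.

+1.51 V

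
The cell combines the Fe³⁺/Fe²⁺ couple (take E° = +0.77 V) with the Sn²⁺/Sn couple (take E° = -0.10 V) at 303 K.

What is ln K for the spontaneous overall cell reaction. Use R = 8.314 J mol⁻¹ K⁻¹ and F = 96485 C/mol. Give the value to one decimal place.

Cathode: Fe³⁺/Fe²⁺; anode: Sn²⁺/Sn. E°cell = (+0.77) − (-0.10) = +0.87 V, with n = 2.
ΔG° = −nFE° = −RT ln K, so ln K = nFE°/(RT) = (2)(96485)(+0.87) / ((8.314)(303)) = 66.643.

66.6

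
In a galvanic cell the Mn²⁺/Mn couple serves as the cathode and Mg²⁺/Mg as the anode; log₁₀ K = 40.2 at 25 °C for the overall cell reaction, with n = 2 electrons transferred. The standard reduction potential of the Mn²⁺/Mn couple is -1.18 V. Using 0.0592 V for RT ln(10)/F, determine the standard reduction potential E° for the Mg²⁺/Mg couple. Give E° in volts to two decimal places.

-2.37 V

E°cell = (0.0592/n)·log K = (0.0592/2)(40.2) = +1.190 V.
Since Mn²⁺/Mn is the cathode and Mg²⁺/Mg the anode, E°cell = E°(Mn²⁺/Mn) − E°(Mg²⁺/Mg).
So E°(Mg²⁺/Mg) = E°(Mn²⁺/Mn) − E°cell = (-1.18) − (+1.190) = -2.37 V.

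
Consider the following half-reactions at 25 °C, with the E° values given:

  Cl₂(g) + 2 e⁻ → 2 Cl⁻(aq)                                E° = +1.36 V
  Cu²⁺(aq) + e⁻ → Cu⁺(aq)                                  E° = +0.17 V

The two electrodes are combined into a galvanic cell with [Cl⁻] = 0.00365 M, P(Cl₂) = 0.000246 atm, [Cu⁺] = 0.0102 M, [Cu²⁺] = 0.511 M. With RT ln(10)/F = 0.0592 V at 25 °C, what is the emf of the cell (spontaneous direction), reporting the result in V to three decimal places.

+1.127 V

Cl₂/Cl⁻ is the cathode (higher E°), Cu²⁺/Cu⁺ the anode: E°cell = +1.36 − (+0.17) = +1.19 V, n = 2.
Overall: Cl₂(g) + 2 Cu⁺(aq) → 2 Cl⁻(aq) + 2 Cu²⁺(aq)
Q = [Cl⁻]^2·[Cu²⁺]^2 / (P(Cl₂)·[Cu⁺]^2); log Q = 2.133.
E = E° − (0.0592/n) log Q = +1.19 − (0.0592/2)(2.133) = +1.127 V.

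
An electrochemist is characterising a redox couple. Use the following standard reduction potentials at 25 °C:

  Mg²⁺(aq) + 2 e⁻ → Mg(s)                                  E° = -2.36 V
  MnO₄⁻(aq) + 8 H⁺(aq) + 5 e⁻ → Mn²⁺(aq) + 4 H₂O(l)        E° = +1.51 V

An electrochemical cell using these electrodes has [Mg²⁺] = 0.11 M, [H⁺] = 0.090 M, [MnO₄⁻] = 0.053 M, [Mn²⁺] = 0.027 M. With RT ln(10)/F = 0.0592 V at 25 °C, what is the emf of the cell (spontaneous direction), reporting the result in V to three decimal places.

+3.803 V

MnO₄⁻/Mn²⁺ is the cathode (higher E°), Mg²⁺/Mg the anode: E°cell = +1.51 − (-2.36) = +3.87 V, n = 10.
Overall: 2 MnO₄⁻(aq) + 16 H⁺(aq) + 5 Mg(s) → 2 Mn²⁺(aq) + 8 H₂O(l) + 5 Mg²⁺(aq)
Q = [Mn²⁺]^2·[Mg²⁺]^5 / ([MnO₄⁻]^2·[H⁺]^16); log Q = 11.353.
E = E° − (0.0592/n) log Q = +3.87 − (0.0592/10)(11.353) = +3.803 V.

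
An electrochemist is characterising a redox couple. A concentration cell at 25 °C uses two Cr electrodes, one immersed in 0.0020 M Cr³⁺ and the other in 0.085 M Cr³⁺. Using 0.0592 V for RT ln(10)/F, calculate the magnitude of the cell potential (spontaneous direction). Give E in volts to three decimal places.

For a concentration cell E°cell = 0. The 0.085 M side is the cathode (reduction is favoured where [Cr³⁺] is higher).
With n = 3, E = −(0.0592/3) log([Cr³⁺]ₐₙ/[Cr³⁺]꜀ₐₜ) = −(0.0592/3) log(0.002/0.085) = −(0.0592/3)(-1.628) = +0.032 V.

+0.032 V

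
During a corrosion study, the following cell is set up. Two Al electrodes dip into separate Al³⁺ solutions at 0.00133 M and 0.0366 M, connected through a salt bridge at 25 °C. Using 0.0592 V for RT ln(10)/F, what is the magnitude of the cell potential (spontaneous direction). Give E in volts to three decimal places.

For a concentration cell E°cell = 0. The 0.0366 M side is the cathode (reduction is favoured where [Al³⁺] is higher).
With n = 3, E = −(0.0592/3) log([Al³⁺]ₐₙ/[Al³⁺]꜀ₐₜ) = −(0.0592/3) log(0.00133/0.0366) = −(0.0592/3)(-1.440) = +0.028 V.

+0.028 V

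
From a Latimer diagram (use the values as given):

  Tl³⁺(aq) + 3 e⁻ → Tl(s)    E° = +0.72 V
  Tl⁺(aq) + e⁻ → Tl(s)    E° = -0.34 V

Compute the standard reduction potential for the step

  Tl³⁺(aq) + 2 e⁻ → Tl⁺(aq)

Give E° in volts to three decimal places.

+1.250 V

Sequential free energies add, so n₃E°₃ = n₁E°₁ + n₂E°₂.
With n₃ = 3, and the known step contributing 1×(-0.34) V, the unknown satisfies 2·E° = 3×(+0.72) − 1×(-0.34) = +2.500.
E° = +2.500 / 2 = +1.250 V.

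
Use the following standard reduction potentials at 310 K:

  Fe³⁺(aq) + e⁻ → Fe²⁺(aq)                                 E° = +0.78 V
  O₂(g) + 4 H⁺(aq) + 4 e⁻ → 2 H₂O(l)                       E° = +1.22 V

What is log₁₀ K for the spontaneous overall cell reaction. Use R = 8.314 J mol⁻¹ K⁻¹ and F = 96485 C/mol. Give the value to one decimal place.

Cathode: O₂/H₂O; anode: Fe³⁺/Fe²⁺. E°cell = (+1.22) − (+0.78) = +0.44 V, with n = 4.
ΔG° = −nFE° = −RT ln K, so ln K = nFE°/(RT) = (4)(96485)(+0.44) / ((8.314)(310)) = 65.887.
log₁₀ K = 65.887 / ln 10 = 28.6.

28.6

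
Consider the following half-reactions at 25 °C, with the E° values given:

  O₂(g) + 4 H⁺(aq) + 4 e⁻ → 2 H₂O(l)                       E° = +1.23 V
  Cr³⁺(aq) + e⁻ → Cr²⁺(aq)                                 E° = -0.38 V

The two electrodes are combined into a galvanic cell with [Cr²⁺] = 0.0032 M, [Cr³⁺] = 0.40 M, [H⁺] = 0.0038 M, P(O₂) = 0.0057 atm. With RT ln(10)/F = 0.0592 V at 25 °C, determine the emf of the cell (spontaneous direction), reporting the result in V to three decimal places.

O₂/H₂O is the cathode (higher E°), Cr³⁺/Cr²⁺ the anode: E°cell = +1.23 − (-0.38) = +1.61 V, n = 4.
Overall: O₂(g) + 4 H⁺(aq) + 4 Cr²⁺(aq) → 2 H₂O(l) + 4 Cr³⁺(aq)
Q = [Cr³⁺]^4 / (P(O₂)·[H⁺]^4·[Cr²⁺]^4); log Q = 20.313.
E = E° − (0.0592/n) log Q = +1.61 − (0.0592/4)(20.313) = +1.309 V.

+1.309 V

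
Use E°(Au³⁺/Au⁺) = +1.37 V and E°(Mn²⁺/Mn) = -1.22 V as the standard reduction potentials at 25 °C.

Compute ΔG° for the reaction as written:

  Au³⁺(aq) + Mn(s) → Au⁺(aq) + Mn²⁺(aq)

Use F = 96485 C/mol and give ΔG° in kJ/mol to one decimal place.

-499.8 kJ/mol

As written, Au³⁺/Au⁺ is reduced (cathode) and Mn²⁺/Mn is oxidised (anode), so E°cell = (+1.37) − (-1.22) = +2.59 V.
Balancing electrons gives n = 2.
ΔG° = −nFE° = −(2)(96485)(+2.59) = -499,792 J = -499.8 kJ/mol.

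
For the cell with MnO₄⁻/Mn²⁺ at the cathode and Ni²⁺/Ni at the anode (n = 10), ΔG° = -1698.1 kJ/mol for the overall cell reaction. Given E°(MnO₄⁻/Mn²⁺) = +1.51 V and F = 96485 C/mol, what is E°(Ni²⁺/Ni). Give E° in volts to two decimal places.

-0.25 V

E°cell = −ΔG°/(nF) = −(-1698.1×10³)/((10)(96485)) = +1.760 V.
Since MnO₄⁻/Mn²⁺ is the cathode and Ni²⁺/Ni the anode, E°cell = E°(MnO₄⁻/Mn²⁺) − E°(Ni²⁺/Ni).
So E°(Ni²⁺/Ni) = E°(MnO₄⁻/Mn²⁺) − E°cell = (+1.51) − (+1.760) = -0.25 V.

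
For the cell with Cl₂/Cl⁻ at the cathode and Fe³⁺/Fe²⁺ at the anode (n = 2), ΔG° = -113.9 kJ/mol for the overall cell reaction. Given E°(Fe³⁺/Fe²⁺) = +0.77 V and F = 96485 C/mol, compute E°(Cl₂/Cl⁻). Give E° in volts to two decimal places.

E°cell = −ΔG°/(nF) = −(-113.9×10³)/((2)(96485)) = +0.590 V.
Since Cl₂/Cl⁻ is the cathode and Fe³⁺/Fe²⁺ the anode, E°cell = E°(Cl₂/Cl⁻) − E°(Fe³⁺/Fe²⁺).
So E°(Cl₂/Cl⁻) = E°cell + E°(Fe³⁺/Fe²⁺) = +0.590 + (+0.77) = +1.36 V.

+1.36 V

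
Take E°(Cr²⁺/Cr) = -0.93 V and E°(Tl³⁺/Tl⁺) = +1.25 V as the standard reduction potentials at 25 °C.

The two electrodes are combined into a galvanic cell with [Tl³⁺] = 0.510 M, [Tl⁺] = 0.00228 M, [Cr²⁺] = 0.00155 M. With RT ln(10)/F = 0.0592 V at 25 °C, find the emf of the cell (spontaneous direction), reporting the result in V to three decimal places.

Tl³⁺/Tl⁺ is the cathode (higher E°), Cr²⁺/Cr the anode: E°cell = +1.25 − (-0.93) = +2.18 V, n = 2.
Overall: Tl³⁺(aq) + Cr(s) → Tl⁺(aq) + Cr²⁺(aq)
Q = [Tl⁺]·[Cr²⁺] / ([Tl³⁺]); log Q = -5.159.
E = E° − (0.0592/n) log Q = +2.18 − (0.0592/2)(-5.159) = +2.333 V.

+2.333 V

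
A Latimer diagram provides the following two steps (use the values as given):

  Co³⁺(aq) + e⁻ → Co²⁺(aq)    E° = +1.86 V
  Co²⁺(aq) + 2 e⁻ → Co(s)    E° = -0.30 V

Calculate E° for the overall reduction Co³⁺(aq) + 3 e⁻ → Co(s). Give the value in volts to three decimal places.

Standard free energies of sequential steps add: ΔG°₃ = ΔG°₁ + ΔG°₂, so n₃E°₃ = n₁E°₁ + n₂E°₂.
E°₃ = (1×+1.86 + 2×-0.30) / 3 = (+1.260) / 3 = +0.420 V.
E° values themselves are not directly additive — weighting by electron count is essential.

+0.420 V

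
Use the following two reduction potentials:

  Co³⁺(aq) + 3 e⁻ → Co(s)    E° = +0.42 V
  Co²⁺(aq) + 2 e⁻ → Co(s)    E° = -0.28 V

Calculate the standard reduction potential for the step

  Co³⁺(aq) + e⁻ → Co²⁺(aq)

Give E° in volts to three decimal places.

Sequential free energies add, so n₃E°₃ = n₁E°₁ + n₂E°₂.
With n₃ = 3, and the known step contributing 2×(-0.28) V, the unknown satisfies 1·E° = 3×(+0.42) − 2×(-0.28) = +1.820.
E° = +1.820 / 1 = +1.820 V.

+1.820 V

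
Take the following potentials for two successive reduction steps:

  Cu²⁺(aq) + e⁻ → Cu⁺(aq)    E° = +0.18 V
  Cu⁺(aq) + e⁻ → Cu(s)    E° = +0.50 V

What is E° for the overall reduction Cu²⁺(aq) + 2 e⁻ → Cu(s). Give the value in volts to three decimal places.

+0.340 V

Adding the free-energy changes (−nFE°) of the two steps gives −n₃FE°₃ = −n₁FE°₁ − n₂FE°₂.
E°₃ = (1×+0.18 + 1×+0.50) / 2 = (+0.680) / 2 = +0.340 V.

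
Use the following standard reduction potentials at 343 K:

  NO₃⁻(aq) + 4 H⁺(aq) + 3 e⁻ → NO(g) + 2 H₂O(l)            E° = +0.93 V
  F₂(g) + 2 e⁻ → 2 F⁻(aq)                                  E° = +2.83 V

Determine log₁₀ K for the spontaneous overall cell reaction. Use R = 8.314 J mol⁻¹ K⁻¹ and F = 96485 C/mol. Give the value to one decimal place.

167.5

Cathode: F₂/F⁻; anode: NO₃⁻/NO. E°cell = (+2.83) − (+0.93) = +1.90 V, with n = 6.
ΔG° = −nFE° = −RT ln K, so ln K = nFE°/(RT) = (6)(96485)(+1.90) / ((8.314)(343)) = 385.710.
log₁₀ K = 385.710 / ln 10 = 167.5.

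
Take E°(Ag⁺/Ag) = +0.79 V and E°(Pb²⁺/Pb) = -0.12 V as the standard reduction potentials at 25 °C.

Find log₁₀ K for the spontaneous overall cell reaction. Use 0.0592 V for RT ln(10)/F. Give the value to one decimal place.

30.7

Cathode: Ag⁺/Ag; anode: Pb²⁺/Pb. E°cell = +0.91 V, n = 2.
log K = nE°cell / 0.0592 = (2)(+0.91) / 0.0592 = 30.7.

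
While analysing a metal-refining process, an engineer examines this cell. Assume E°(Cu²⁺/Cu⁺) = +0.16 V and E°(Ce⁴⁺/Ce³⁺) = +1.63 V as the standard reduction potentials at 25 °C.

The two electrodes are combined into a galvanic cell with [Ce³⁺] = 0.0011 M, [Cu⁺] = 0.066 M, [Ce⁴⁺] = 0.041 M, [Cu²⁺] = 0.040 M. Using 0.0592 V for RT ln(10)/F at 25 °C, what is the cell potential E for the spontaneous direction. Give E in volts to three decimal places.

Ce⁴⁺/Ce³⁺ is the cathode (higher E°), Cu²⁺/Cu⁺ the anode: E°cell = +1.63 − (+0.16) = +1.47 V, n = 1.
Overall: Ce⁴⁺(aq) + Cu⁺(aq) → Ce³⁺(aq) + Cu²⁺(aq)
Q = [Ce³⁺]·[Cu²⁺] / ([Ce⁴⁺]·[Cu⁺]); log Q = -1.789.
E = E° − (0.0592/n) log Q = +1.47 − (0.0592/1)(-1.789) = +1.576 V.

+1.576 V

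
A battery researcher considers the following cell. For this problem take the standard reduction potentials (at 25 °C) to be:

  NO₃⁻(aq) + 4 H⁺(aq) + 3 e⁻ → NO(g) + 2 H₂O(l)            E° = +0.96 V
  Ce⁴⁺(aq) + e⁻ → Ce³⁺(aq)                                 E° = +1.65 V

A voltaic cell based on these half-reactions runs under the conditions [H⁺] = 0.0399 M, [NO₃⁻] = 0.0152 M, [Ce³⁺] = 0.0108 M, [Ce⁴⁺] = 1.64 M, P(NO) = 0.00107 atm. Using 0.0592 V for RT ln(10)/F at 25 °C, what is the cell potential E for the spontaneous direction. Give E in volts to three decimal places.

+0.907 V

Ce⁴⁺/Ce³⁺ is the cathode (higher E°), NO₃⁻/NO the anode: E°cell = +1.65 − (+0.96) = +0.69 V, n = 3.
Overall: 3 Ce⁴⁺(aq) + NO(g) + 2 H₂O(l) → 3 Ce³⁺(aq) + NO₃⁻(aq) + 4 H⁺(aq)
Q = [Ce³⁺]^3·[NO₃⁻]·[H⁺]^4 / ([Ce⁴⁺]^3·P(NO)); log Q = -10.988.
E = E° − (0.0592/n) log Q = +0.69 − (0.0592/3)(-10.988) = +0.907 V.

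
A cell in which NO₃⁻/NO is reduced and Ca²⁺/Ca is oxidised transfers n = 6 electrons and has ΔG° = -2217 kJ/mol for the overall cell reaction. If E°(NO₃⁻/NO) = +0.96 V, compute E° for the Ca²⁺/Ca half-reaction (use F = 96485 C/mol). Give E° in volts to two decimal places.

E°cell = −ΔG°/(nF) = −(-2217×10³)/((6)(96485)) = +3.830 V.
Since NO₃⁻/NO is the cathode and Ca²⁺/Ca the anode, E°cell = E°(NO₃⁻/NO) − E°(Ca²⁺/Ca).
So E°(Ca²⁺/Ca) = E°(NO₃⁻/NO) − E°cell = (+0.96) − (+3.830) = -2.87 V.

-2.87 V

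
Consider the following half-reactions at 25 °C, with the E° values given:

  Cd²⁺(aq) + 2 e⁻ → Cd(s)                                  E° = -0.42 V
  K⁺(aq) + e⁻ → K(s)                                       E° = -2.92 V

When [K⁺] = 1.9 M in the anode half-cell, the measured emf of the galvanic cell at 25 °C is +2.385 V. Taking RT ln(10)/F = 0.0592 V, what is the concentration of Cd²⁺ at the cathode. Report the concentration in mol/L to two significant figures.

0.00047 M

Cd²⁺/Cd is the cathode, K⁺/K the anode: E°cell = +2.50 V, n = 2.
Overall reaction: Cd²⁺(aq) + 2 K(s) → Cd(s) + 2 K⁺(aq); Q = [K⁺]^2/[Cd²⁺]^1.
From E = E° − (0.0592/n) log Q: log Q = (E° − E)·n/0.0592 = (+2.50 − (+2.385))·2/0.0592 = 3.8851.
So 1·log[Cd²⁺] = 2·log(1.9) − log Q = 0.5575 − (3.8851) = -3.3276; [Cd²⁺] = 10^(-3.3276) ≈ 0.00047 M.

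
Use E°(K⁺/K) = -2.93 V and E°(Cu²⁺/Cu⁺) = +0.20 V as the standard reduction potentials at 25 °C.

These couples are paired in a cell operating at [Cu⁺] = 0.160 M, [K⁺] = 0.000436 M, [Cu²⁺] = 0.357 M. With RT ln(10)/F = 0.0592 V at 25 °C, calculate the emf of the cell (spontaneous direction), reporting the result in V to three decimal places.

Cu²⁺/Cu⁺ is the cathode (higher E°), K⁺/K the anode: E°cell = +0.20 − (-2.93) = +3.13 V, n = 1.
Overall: Cu²⁺(aq) + K(s) → Cu⁺(aq) + K⁺(aq)
Q = [Cu⁺]·[K⁺] / ([Cu²⁺]); log Q = -3.709.
E = E° − (0.0592/n) log Q = +3.13 − (0.0592/1)(-3.709) = +3.350 V.

+3.350 V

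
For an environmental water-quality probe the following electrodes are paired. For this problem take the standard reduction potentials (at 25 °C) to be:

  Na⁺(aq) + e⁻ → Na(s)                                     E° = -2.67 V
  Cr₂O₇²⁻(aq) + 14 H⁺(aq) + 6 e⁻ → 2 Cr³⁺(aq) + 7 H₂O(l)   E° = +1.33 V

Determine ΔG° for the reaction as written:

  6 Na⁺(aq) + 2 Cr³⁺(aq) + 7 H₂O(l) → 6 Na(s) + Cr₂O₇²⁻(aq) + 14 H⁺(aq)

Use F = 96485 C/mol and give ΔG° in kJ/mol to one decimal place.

As written, Na⁺/Na is reduced (cathode) and Cr₂O₇²⁻/Cr³⁺ is oxidised (anode), so E°cell = (-2.67) − (+1.33) = -4.00 V.
Balancing electrons gives n = 6.
ΔG° = −nFE° = −(6)(96485)(-4.00) = 2,315,640 J = +2315.6 kJ/mol.

+2315.6 kJ/mol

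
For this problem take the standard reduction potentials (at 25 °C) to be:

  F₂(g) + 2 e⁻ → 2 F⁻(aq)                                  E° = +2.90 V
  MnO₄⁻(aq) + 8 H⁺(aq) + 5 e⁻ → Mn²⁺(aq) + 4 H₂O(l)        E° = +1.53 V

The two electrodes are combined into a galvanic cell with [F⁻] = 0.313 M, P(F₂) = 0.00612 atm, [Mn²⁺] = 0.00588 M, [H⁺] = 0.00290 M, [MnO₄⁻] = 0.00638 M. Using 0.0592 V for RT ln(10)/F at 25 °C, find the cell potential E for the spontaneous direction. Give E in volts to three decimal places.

F₂/F⁻ is the cathode (higher E°), MnO₄⁻/Mn²⁺ the anode: E°cell = +2.90 − (+1.53) = +1.37 V, n = 10.
Overall: 5 F₂(g) + 2 Mn²⁺(aq) + 8 H₂O(l) → 10 F⁻(aq) + 2 MnO₄⁻(aq) + 16 H⁺(aq)
Q = [F⁻]^10·[MnO₄⁻]^2·[H⁺]^16 / (P(F₂)^5·[Mn²⁺]^2); log Q = -34.509.
E = E° − (0.0592/n) log Q = +1.37 − (0.0592/10)(-34.509) = +1.574 V.

+1.574 V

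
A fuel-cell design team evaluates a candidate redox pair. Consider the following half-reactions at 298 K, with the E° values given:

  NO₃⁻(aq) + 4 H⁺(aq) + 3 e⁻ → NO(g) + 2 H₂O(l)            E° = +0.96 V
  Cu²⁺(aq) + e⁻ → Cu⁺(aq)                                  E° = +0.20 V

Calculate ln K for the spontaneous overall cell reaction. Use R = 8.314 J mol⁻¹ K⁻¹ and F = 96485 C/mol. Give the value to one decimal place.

Cathode: NO₃⁻/NO; anode: Cu²⁺/Cu⁺. E°cell = (+0.96) − (+0.20) = +0.76 V, with n = 3.
ΔG° = −nFE° = −RT ln K, so ln K = nFE°/(RT) = (3)(96485)(+0.76) / ((8.314)(298)) = 88.791.

88.8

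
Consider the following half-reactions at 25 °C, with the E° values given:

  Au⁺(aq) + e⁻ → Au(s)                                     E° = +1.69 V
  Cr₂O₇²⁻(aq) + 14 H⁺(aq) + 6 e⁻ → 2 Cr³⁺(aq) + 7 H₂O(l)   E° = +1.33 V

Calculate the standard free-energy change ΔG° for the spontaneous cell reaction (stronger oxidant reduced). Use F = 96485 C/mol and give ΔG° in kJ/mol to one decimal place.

-208.4 kJ/mol

Au⁺/Au (E° = +1.69 V) is the cathode; Cr₂O₇²⁻/Cr³⁺ (E° = +1.33 V) is the anode, so E°cell = +0.36 V.
Balancing electrons gives n = 6 (lcm of 1 and 6).
ΔG° = −nFE° = −(6)(96485)(+0.36) = -208,408 J = -208.4 kJ/mol.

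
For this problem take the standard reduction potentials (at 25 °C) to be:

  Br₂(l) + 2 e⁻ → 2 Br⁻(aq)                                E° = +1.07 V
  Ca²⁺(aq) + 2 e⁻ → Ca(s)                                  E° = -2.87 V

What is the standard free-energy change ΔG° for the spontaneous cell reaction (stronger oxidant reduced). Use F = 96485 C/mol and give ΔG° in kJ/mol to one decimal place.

Br₂/Br⁻ (E° = +1.07 V) is the cathode; Ca²⁺/Ca (E° = -2.87 V) is the anode, so E°cell = +3.94 V.
Balancing electrons gives n = 2 (lcm of 2 and 2).
ΔG° = −nFE° = −(2)(96485)(+3.94) = -760,302 J = -760.3 kJ/mol.

-760.3 kJ/mol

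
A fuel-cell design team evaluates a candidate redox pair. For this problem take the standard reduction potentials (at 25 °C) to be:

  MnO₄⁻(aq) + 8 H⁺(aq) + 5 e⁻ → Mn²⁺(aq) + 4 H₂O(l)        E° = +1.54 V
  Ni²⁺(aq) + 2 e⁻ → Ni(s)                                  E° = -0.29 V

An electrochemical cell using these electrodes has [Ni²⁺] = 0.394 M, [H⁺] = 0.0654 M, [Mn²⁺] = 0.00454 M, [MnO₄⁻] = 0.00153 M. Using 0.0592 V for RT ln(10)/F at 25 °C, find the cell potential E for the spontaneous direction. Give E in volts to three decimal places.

+1.724 V

MnO₄⁻/Mn²⁺ is the cathode (higher E°), Ni²⁺/Ni the anode: E°cell = +1.54 − (-0.29) = +1.83 V, n = 10.
Overall: 2 MnO₄⁻(aq) + 16 H⁺(aq) + 5 Ni(s) → 2 Mn²⁺(aq) + 8 H₂O(l) + 5 Ni²⁺(aq)
Q = [Mn²⁺]^2·[Ni²⁺]^5 / ([MnO₄⁻]^2·[H⁺]^16); log Q = 17.873.
E = E° − (0.0592/n) log Q = +1.83 − (0.0592/10)(17.873) = +1.724 V.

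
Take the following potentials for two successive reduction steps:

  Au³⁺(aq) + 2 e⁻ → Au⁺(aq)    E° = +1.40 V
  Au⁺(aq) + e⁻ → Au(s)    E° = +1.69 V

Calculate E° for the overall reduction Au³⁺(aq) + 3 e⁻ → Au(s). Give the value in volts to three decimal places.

Since ΔG° = −nFE° is additive over sequential reductions, n₃E°₃ = n₁E°₁ + n₂E°₂.
E°₃ = (2×+1.40 + 1×+1.69) / 3 = (+4.490) / 3 = +1.497 V.

+1.497 V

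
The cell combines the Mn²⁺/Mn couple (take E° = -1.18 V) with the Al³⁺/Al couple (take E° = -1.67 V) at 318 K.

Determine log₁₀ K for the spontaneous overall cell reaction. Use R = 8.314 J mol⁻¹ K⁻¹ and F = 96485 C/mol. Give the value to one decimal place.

Cathode: Mn²⁺/Mn; anode: Al³⁺/Al. E°cell = (-1.18) − (-1.67) = +0.49 V, with n = 6.
ΔG° = −nFE° = −RT ln K, so ln K = nFE°/(RT) = (6)(96485)(+0.49) / ((8.314)(318)) = 107.293.
log₁₀ K = 107.293 / ln 10 = 46.6.

46.6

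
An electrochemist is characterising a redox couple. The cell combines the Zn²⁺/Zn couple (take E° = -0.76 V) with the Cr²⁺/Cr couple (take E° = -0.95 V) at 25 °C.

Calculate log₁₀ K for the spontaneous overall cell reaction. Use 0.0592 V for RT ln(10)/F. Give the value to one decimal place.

6.4

Cathode: Zn²⁺/Zn; anode: Cr²⁺/Cr. E°cell = +0.19 V, n = 2.
log K = nE°cell / 0.0592 = (2)(+0.19) / 0.0592 = 6.4.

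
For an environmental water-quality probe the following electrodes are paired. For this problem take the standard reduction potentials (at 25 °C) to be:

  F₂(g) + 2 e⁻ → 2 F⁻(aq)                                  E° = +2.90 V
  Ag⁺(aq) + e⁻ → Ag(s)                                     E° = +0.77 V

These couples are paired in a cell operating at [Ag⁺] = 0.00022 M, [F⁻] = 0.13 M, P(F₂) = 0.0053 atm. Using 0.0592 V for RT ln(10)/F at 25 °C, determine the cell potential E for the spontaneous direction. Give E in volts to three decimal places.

+2.332 V

F₂/F⁻ is the cathode (higher E°), Ag⁺/Ag the anode: E°cell = +2.90 − (+0.77) = +2.13 V, n = 2.
Overall: F₂(g) + 2 Ag(s) → 2 F⁻(aq) + 2 Ag⁺(aq)
Q = [F⁻]^2·[Ag⁺]^2 / (P(F₂)); log Q = -6.812.
E = E° − (0.0592/n) log Q = +2.13 − (0.0592/2)(-6.812) = +2.332 V.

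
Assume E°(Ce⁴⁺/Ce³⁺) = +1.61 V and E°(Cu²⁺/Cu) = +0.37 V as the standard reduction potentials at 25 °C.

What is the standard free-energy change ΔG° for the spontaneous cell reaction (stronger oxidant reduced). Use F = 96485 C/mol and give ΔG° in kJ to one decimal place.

-239.3 kJ

Ce⁴⁺/Ce³⁺ (E° = +1.61 V) is the cathode; Cu²⁺/Cu (E° = +0.37 V) is the anode, so E°cell = +1.24 V.
Balancing electrons gives n = 2 (lcm of 1 and 2).
ΔG° = −nFE° = −(2)(96485)(+1.24) = -239,283 J = -239.3 kJ.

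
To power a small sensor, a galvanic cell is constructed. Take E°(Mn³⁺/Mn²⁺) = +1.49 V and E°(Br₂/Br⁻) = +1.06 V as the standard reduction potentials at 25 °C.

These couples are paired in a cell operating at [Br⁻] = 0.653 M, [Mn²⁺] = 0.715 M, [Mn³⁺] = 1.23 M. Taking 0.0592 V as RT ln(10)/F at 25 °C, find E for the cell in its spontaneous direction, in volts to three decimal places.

Mn³⁺/Mn²⁺ is the cathode (higher E°), Br₂/Br⁻ the anode: E°cell = +1.49 − (+1.06) = +0.43 V, n = 2.
Overall: 2 Mn³⁺(aq) + 2 Br⁻(aq) → 2 Mn²⁺(aq) + Br₂(l)
Q = [Mn²⁺]^2 / ([Mn³⁺]^2·[Br⁻]^2); log Q = -0.101.
E = E° − (0.0592/n) log Q = +0.43 − (0.0592/2)(-0.101) = +0.433 V.

+0.433 V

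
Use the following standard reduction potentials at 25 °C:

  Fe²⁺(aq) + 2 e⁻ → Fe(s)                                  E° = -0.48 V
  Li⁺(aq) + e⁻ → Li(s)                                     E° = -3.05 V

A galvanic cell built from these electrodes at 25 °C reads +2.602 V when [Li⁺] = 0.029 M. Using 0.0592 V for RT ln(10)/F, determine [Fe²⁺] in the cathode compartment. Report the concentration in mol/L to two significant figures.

0.010 M

Fe²⁺/Fe is the cathode, Li⁺/Li the anode: E°cell = +2.57 V, n = 2.
Overall reaction: Fe²⁺(aq) + 2 Li(s) → Fe(s) + 2 Li⁺(aq); Q = [Li⁺]^2/[Fe²⁺]^1.
From E = E° − (0.0592/n) log Q: log Q = (E° − E)·n/0.0592 = (+2.57 − (+2.602))·2/0.0592 = -1.0811.
So 1·log[Fe²⁺] = 2·log(0.029) − log Q = -3.0752 − (-1.0811) = -1.9941; [Fe²⁺] = 10^(-1.9941) ≈ 0.010 M.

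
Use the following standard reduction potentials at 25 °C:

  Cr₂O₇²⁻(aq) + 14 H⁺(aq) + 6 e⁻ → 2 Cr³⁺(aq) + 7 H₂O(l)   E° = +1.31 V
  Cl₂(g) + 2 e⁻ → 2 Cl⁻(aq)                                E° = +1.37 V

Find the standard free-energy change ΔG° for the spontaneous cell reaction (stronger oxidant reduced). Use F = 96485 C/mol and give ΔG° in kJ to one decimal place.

-34.7 kJ

Cl₂/Cl⁻ (E° = +1.37 V) is the cathode; Cr₂O₇²⁻/Cr³⁺ (E° = +1.31 V) is the anode, so E°cell = +0.06 V.
Balancing electrons gives n = 6 (lcm of 2 and 6).
ΔG° = −nFE° = −(6)(96485)(+0.06) = -34,735 J = -34.7 kJ.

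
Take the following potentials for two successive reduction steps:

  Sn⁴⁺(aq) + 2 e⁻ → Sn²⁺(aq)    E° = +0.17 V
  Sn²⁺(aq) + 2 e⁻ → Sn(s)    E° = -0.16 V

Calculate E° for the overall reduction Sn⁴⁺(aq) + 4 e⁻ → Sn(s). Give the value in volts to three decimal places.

+0.005 V

Adding the free-energy changes (−nFE°) of the two steps gives −n₃FE°₃ = −n₁FE°₁ − n₂FE°₂.
E°₃ = (2×+0.17 + 2×-0.16) / 4 = (+0.020) / 4 = +0.005 V.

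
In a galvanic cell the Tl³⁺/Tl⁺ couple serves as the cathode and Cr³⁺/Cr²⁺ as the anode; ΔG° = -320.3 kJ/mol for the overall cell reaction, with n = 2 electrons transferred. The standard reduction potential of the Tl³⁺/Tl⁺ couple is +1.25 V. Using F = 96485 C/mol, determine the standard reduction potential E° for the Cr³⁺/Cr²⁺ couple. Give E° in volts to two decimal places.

-0.41 V

E°cell = −ΔG°/(nF) = −(-320.3×10³)/((2)(96485)) = +1.660 V.
Since Tl³⁺/Tl⁺ is the cathode and Cr³⁺/Cr²⁺ the anode, E°cell = E°(Tl³⁺/Tl⁺) − E°(Cr³⁺/Cr²⁺).
So E°(Cr³⁺/Cr²⁺) = E°(Tl³⁺/Tl⁺) − E°cell = (+1.25) − (+1.660) = -0.41 V.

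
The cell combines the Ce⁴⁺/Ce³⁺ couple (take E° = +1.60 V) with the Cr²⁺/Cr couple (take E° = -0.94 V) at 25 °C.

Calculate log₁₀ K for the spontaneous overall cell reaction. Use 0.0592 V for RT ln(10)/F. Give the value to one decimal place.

Cathode: Ce⁴⁺/Ce³⁺; anode: Cr²⁺/Cr. E°cell = +2.54 V, n = 2.
log K = nE°cell / 0.0592 = (2)(+2.54) / 0.0592 = 85.8.

85.8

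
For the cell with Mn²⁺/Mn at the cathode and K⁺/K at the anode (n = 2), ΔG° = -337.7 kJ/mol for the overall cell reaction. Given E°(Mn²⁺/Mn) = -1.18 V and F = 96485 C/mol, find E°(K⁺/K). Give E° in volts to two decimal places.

E°cell = −ΔG°/(nF) = −(-337.7×10³)/((2)(96485)) = +1.750 V.
Since Mn²⁺/Mn is the cathode and K⁺/K the anode, E°cell = E°(Mn²⁺/Mn) − E°(K⁺/K).
So E°(K⁺/K) = E°(Mn²⁺/Mn) − E°cell = (-1.18) − (+1.750) = -2.93 V.

-2.93 V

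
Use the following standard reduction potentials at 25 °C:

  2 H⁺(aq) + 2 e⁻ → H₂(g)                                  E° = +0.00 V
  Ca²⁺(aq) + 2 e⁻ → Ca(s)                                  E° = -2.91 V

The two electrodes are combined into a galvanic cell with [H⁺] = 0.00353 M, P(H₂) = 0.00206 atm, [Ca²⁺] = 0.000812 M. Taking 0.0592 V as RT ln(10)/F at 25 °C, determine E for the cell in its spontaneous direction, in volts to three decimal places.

+2.936 V

H⁺/H₂ is the cathode (higher E°), Ca²⁺/Ca the anode: E°cell = +0.00 − (-2.91) = +2.91 V, n = 2.
Overall: 2 H⁺(aq) + Ca(s) → H₂(g) + Ca²⁺(aq)
Q = P(H₂)·[Ca²⁺] / ([H⁺]^2); log Q = -0.872.
E = E° − (0.0592/n) log Q = +2.91 − (0.0592/2)(-0.872) = +2.936 V.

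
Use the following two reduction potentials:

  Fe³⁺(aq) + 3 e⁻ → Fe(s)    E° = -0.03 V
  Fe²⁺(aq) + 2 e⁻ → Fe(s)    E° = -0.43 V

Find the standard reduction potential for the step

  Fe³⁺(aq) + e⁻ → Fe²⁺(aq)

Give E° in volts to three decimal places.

Sequential free energies add, so n₃E°₃ = n₁E°₁ + n₂E°₂.
With n₃ = 3, and the known step contributing 2×(-0.43) V, the unknown satisfies 1·E° = 3×(-0.03) − 2×(-0.43) = +0.770.
E° = +0.770 / 1 = +0.770 V.

+0.770 V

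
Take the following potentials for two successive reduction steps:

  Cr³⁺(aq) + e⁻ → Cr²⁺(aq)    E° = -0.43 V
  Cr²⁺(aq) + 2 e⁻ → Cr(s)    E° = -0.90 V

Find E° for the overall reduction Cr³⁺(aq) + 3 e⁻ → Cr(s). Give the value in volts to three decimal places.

Standard free energies of sequential steps add: ΔG°₃ = ΔG°₁ + ΔG°₂, so n₃E°₃ = n₁E°₁ + n₂E°₂.
E°₃ = (1×-0.43 + 2×-0.90) / 3 = (-2.230) / 3 = -0.743 V.
Simply averaging or adding the two E° values would be wrong; the electron-weighted sum is required.

-0.743 V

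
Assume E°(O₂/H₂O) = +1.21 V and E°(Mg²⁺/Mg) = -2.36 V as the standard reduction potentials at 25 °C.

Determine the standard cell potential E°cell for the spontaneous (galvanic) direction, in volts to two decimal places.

The O₂/H₂O couple has the higher reduction potential, so it is the cathode; Mg²⁺/Mg is oxidised at the anode.
E°cell = E°(cathode) − E°(anode) = (+1.21) − (-2.36) = +3.57 V.
Since E°cell > 0, the reaction is spontaneous under standard conditions.

+3.57 V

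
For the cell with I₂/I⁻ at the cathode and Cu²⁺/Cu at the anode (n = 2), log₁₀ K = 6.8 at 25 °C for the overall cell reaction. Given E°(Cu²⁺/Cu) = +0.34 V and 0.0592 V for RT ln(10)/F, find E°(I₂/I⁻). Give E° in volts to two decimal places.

E°cell = (0.0592/n)·log K = (0.0592/2)(6.8) = +0.201 V.
Since I₂/I⁻ is the cathode and Cu²⁺/Cu the anode, E°cell = E°(I₂/I⁻) − E°(Cu²⁺/Cu).
So E°(I₂/I⁻) = E°cell + E°(Cu²⁺/Cu) = +0.201 + (+0.34) = +0.54 V.

+0.54 V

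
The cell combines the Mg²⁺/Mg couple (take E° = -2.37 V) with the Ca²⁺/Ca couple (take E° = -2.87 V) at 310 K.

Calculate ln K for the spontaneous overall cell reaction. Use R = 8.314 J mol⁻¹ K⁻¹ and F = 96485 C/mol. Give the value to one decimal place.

Cathode: Mg²⁺/Mg; anode: Ca²⁺/Ca. E°cell = (-2.37) − (-2.87) = +0.50 V, with n = 2.
ΔG° = −nFE° = −RT ln K, so ln K = nFE°/(RT) = (2)(96485)(+0.50) / ((8.314)(310)) = 37.436.

37.4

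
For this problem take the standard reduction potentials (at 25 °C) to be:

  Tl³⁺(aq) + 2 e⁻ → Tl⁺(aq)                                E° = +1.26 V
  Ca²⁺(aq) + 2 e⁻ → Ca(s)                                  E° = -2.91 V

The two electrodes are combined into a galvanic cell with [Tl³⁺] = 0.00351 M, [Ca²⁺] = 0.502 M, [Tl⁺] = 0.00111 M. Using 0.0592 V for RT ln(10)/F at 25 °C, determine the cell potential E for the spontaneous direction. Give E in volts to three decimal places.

+4.194 V

Tl³⁺/Tl⁺ is the cathode (higher E°), Ca²⁺/Ca the anode: E°cell = +1.26 − (-2.91) = +4.17 V, n = 2.
Overall: Tl³⁺(aq) + Ca(s) → Tl⁺(aq) + Ca²⁺(aq)
Q = [Tl⁺]·[Ca²⁺] / ([Tl³⁺]); log Q = -0.799.
E = E° − (0.0592/n) log Q = +4.17 − (0.0592/2)(-0.799) = +4.194 V.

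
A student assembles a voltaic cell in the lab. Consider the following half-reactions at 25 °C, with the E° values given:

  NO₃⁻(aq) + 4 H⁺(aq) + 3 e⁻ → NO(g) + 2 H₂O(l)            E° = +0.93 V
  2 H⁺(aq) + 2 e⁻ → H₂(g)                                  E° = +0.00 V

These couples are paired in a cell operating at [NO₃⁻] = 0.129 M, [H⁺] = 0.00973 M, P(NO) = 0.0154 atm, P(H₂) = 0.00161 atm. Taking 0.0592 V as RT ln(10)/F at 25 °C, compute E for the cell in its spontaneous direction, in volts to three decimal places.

NO₃⁻/NO is the cathode (higher E°), H⁺/H₂ the anode: E°cell = +0.93 − (+0.00) = +0.93 V, n = 6.
Overall: 2 NO₃⁻(aq) + 2 H⁺(aq) + 3 H₂(g) → 2 NO(g) + 4 H₂O(l)
Q = P(NO)^2 / ([NO₃⁻]^2·[H⁺]^2·P(H₂)^3); log Q = 10.557.
E = E° − (0.0592/n) log Q = +0.93 − (0.0592/6)(10.557) = +0.826 V.

+0.826 V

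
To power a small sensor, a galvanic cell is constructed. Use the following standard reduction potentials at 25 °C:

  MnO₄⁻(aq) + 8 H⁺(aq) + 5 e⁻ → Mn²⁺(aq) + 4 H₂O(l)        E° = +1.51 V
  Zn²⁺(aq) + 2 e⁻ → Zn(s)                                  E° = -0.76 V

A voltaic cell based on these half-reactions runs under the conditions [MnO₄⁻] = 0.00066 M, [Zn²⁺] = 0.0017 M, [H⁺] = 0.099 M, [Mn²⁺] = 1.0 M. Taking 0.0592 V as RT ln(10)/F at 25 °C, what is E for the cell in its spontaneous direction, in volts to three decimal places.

MnO₄⁻/Mn²⁺ is the cathode (higher E°), Zn²⁺/Zn the anode: E°cell = +1.51 − (-0.76) = +2.27 V, n = 10.
Overall: 2 MnO₄⁻(aq) + 16 H⁺(aq) + 5 Zn(s) → 2 Mn²⁺(aq) + 8 H₂O(l) + 5 Zn²⁺(aq)
Q = [Mn²⁺]^2·[Zn²⁺]^5 / ([MnO₄⁻]^2·[H⁺]^16); log Q = 8.583.
E = E° − (0.0592/n) log Q = +2.27 − (0.0592/10)(8.583) = +2.219 V.

+2.219 V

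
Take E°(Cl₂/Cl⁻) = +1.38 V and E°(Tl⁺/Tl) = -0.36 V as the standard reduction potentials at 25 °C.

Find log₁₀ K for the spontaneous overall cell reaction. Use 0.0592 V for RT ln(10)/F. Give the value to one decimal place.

Cathode: Cl₂/Cl⁻; anode: Tl⁺/Tl. E°cell = +1.74 V, n = 2.
log K = nE°cell / 0.0592 = (2)(+1.74) / 0.0592 = 58.8.

58.8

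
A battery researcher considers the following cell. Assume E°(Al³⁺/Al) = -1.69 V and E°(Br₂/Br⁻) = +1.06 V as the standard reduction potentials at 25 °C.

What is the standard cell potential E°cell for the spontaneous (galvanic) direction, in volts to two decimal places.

+2.75 V

The Br₂/Br⁻ couple has the higher reduction potential, so it is the cathode; Al³⁺/Al is oxidised at the anode.
E°cell = E°(cathode) − E°(anode) = (+1.06) − (-1.69) = +2.75 V.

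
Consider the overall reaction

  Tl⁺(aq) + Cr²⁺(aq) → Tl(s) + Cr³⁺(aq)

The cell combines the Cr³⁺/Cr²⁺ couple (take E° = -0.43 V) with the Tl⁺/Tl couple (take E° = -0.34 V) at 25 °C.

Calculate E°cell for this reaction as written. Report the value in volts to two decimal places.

The Tl⁺/Tl couple has the higher reduction potential, so it is the cathode; Cr³⁺/Cr²⁺ is oxidised at the anode.
E°cell = E°(cathode) − E°(anode) = (-0.34) − (-0.43) = +0.09 V.
Since E°cell > 0, the reaction is spontaneous under standard conditions.

+0.09 V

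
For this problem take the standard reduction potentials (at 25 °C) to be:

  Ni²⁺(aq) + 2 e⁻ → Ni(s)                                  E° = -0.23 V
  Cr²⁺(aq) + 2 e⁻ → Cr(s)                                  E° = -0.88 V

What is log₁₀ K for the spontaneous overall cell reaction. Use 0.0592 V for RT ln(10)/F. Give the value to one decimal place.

22.0

Cathode: Ni²⁺/Ni; anode: Cr²⁺/Cr. E°cell = +0.65 V, n = 2.
log K = nE°cell / 0.0592 = (2)(+0.65) / 0.0592 = 22.0.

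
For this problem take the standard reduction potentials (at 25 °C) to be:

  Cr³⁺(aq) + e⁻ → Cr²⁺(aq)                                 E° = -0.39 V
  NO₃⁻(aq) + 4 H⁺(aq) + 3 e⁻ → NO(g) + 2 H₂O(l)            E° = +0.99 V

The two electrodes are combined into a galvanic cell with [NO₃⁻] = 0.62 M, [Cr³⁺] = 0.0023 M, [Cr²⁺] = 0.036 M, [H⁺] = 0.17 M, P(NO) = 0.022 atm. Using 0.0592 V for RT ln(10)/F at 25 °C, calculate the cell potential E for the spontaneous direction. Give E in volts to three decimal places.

NO₃⁻/NO is the cathode (higher E°), Cr³⁺/Cr²⁺ the anode: E°cell = +0.99 − (-0.39) = +1.38 V, n = 3.
Overall: NO₃⁻(aq) + 4 H⁺(aq) + 3 Cr²⁺(aq) → NO(g) + 2 H₂O(l) + 3 Cr³⁺(aq)
Q = P(NO)·[Cr³⁺]^3 / ([NO₃⁻]·[H⁺]^4·[Cr²⁺]^3); log Q = -1.955.
E = E° − (0.0592/n) log Q = +1.38 − (0.0592/3)(-1.955) = +1.419 V.

+1.419 V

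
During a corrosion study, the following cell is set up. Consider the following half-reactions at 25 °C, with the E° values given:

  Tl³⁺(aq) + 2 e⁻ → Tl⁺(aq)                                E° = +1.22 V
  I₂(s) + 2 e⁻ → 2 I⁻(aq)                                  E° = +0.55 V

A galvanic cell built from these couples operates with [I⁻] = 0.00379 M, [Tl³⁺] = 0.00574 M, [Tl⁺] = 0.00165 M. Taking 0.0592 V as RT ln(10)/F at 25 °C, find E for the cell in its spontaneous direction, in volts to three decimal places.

+0.543 V

Tl³⁺/Tl⁺ is the cathode (higher E°), I₂/I⁻ the anode: E°cell = +1.22 − (+0.55) = +0.67 V, n = 2.
Overall: Tl³⁺(aq) + 2 I⁻(aq) → Tl⁺(aq) + I₂(s)
Q = [Tl⁺] / ([Tl³⁺]·[I⁻]^2); log Q = 4.301.
E = E° − (0.0592/n) log Q = +0.67 − (0.0592/2)(4.301) = +0.543 V.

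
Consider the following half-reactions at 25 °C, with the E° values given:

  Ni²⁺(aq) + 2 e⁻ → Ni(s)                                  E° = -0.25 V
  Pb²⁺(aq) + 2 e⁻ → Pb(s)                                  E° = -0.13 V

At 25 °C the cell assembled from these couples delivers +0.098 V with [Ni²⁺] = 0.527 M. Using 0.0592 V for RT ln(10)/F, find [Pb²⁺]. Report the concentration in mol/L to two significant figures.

0.095 M

Pb²⁺/Pb is the cathode, Ni²⁺/Ni the anode: E°cell = +0.12 V, n = 2.
Overall reaction: Pb²⁺(aq) + Ni(s) → Pb(s) + Ni²⁺(aq); Q = [Ni²⁺]^1/[Pb²⁺]^1.
From E = E° − (0.0592/n) log Q: log Q = (E° − E)·n/0.0592 = (+0.12 − (+0.098))·2/0.0592 = 0.7432.
So 1·log[Pb²⁺] = 1·log(0.527) − log Q = -0.2782 − (0.7432) = -1.0214; [Pb²⁺] = 10^(-1.0214) ≈ 0.095 M.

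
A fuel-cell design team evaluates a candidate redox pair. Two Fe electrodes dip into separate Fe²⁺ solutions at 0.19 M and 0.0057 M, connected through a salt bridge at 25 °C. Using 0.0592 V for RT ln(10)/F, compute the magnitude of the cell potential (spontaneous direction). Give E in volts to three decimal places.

+0.045 V

For a concentration cell E°cell = 0. The 0.19 M side is the cathode (reduction is favoured where [Fe²⁺] is higher).
With n = 2, E = −(0.0592/2) log([Fe²⁺]ₐₙ/[Fe²⁺]꜀ₐₜ) = −(0.0592/2) log(0.0057/0.19) = −(0.0592/2)(-1.523) = +0.045 V.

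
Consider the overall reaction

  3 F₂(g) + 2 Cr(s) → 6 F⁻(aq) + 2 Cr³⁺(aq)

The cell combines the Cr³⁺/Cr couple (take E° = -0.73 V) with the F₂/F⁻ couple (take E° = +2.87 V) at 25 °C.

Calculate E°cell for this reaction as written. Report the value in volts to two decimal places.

The F₂/F⁻ couple has the higher reduction potential, so it is the cathode; Cr³⁺/Cr is oxidised at the anode.
E°cell = E°(cathode) − E°(anode) = (+2.87) − (-0.73) = +3.60 V.
Since E°cell > 0, the reaction is spontaneous under standard conditions.

+3.60 V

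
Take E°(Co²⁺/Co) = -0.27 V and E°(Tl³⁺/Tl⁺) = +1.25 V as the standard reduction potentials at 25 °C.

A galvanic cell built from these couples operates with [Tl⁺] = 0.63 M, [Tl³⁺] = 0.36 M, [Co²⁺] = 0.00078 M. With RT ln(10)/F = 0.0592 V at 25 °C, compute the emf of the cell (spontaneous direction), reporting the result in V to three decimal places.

+1.605 V

Tl³⁺/Tl⁺ is the cathode (higher E°), Co²⁺/Co the anode: E°cell = +1.25 − (-0.27) = +1.52 V, n = 2.
Overall: Tl³⁺(aq) + Co(s) → Tl⁺(aq) + Co²⁺(aq)
Q = [Tl⁺]·[Co²⁺] / ([Tl³⁺]); log Q = -2.865.
E = E° − (0.0592/n) log Q = +1.52 − (0.0592/2)(-2.865) = +1.605 V.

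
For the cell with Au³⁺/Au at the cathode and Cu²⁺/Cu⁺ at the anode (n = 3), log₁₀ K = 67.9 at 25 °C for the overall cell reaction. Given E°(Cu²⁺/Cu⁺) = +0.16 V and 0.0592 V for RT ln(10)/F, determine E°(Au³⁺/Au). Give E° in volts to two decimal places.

E°cell = (0.0592/n)·log K = (0.0592/3)(67.9) = +1.340 V.
Since Au³⁺/Au is the cathode and Cu²⁺/Cu⁺ the anode, E°cell = E°(Au³⁺/Au) − E°(Cu²⁺/Cu⁺).
So E°(Au³⁺/Au) = E°cell + E°(Cu²⁺/Cu⁺) = +1.340 + (+0.16) = +1.50 V.

+1.50 V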